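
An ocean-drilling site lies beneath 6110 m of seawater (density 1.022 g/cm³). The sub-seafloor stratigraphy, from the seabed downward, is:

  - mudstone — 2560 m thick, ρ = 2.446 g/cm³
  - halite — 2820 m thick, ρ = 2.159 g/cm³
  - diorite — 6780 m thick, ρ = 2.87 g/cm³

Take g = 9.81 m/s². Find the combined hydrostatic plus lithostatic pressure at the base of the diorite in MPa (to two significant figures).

seawater: 1022 kg/m³ × 9.81 m/s² × 6110 m = 6.126×10^7 Pa = 61.26 MPa
mudstone: 2446 kg/m³ × 9.81 m/s² × 2560 m = 6.143×10^7 Pa = 61.43 MPa
halite: 2159 kg/m³ × 9.81 m/s² × 2820 m = 5.973×10^7 Pa = 59.73 MPa
diorite: 2870 kg/m³ × 9.81 m/s² × 6780 m = 1.909×10^8 Pa = 190.9 MPa
Total = 61.26 + 61.43 + 59.73 + 190.9 = 373.30 MPa

370 MPa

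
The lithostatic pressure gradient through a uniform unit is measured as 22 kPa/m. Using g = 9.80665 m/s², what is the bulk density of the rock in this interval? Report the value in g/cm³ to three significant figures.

ρ = (dP/dz)/g = 22 kPa/m / 9.80665 m/s² = 22000 Pa/m / 9.80665 m/s² = 2243.4 kg/m³
= 2.243 g/cm³

2.24 g/cm³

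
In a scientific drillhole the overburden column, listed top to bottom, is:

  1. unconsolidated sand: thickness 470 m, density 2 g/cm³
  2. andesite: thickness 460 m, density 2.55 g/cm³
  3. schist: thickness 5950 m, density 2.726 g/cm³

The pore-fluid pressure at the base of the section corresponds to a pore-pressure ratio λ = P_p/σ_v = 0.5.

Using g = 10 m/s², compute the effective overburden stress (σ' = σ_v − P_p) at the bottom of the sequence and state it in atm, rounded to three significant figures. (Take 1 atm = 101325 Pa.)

905 atm

Overburden (lithostatic) stress σ_v:
unconsolidated sand: 2000 kg/m³ × 10 m/s² × 470 m = 9.400×10^6 Pa = 9.400 MPa
andesite: 2550 kg/m³ × 10 m/s² × 460 m = 1.173×10^7 Pa = 11.73 MPa
schist: 2726 kg/m³ × 10 m/s² × 5950 m = 1.622×10^8 Pa = 162.2 MPa
Total = 9.400 + 11.73 + 162.2 = 183.33 MPa
Pore pressure P_p = λ·σ_v = 0.5 × 183.3 MPa = 91.66 MPa
Effective stress σ' = σ_v − P_p = 183.3 − 91.66 = 91.663 MPa = 904.65 atm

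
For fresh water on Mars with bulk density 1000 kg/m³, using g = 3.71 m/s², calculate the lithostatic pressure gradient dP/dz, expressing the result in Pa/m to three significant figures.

dP/dz = ρg = 1000 kg/m³ × 3.71 m/s² = 3710.0 Pa/m

3710 Pa/m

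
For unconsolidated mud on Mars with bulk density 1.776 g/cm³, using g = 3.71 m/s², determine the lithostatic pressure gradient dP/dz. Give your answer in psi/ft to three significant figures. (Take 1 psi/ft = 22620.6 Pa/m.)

0.291 psi/ft

dP/dz = ρg = 1776 kg/m³ × 3.71 m/s² = 6589.0 Pa/m
= 6589.0 Pa/m × (1 psi/ft / 22621 Pa/m) = 0.29128 psi/ft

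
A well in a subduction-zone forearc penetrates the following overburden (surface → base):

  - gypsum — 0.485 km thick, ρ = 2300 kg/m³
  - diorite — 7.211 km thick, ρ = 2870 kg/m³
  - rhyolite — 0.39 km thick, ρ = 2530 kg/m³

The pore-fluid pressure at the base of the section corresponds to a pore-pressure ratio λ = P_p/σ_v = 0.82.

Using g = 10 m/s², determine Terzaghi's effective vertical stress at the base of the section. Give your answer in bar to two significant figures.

410 bar

Overburden (lithostatic) stress σ_v:
gypsum: 2300 kg/m³ × 10 m/s² × 485 m = 1.115×10^7 Pa = 11.15 MPa
diorite: 2870 kg/m³ × 10 m/s² × 7211 m = 2.070×10^8 Pa = 207.0 MPa
rhyolite: 2530 kg/m³ × 10 m/s² × 390 m = 9.867×10^6 Pa = 9.867 MPa
Total = 11.15 + 207.0 + 9.867 = 227.98 MPa
Pore pressure P_p = λ·σ_v = 0.82 × 228.0 MPa = 186.9 MPa
Effective stress σ' = σ_v − P_p = 228.0 − 186.9 = 41.036 MPa = 410.36 bar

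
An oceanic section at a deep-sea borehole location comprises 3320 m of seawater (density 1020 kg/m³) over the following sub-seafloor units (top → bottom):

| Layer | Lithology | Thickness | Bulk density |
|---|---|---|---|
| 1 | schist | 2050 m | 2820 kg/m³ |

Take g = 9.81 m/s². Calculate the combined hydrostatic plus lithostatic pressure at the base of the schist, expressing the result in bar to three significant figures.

899 bar

seawater: 1020 kg/m³ × 9.81 m/s² × 3320 m = 3.322×10^7 Pa = 332.2 bar
schist: 2820 kg/m³ × 9.81 m/s² × 2050 m = 5.671×10^7 Pa = 567.1 bar
Total = 332.2 + 567.1 = 899.32 bar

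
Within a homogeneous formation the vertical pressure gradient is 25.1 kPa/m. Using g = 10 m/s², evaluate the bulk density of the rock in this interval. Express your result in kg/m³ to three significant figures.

ρ = (dP/dz)/g = 25.1 kPa/m / 10 m/s² = 25100 Pa/m / 10 m/s² = 2510.0 kg/m³

2510 kg/m³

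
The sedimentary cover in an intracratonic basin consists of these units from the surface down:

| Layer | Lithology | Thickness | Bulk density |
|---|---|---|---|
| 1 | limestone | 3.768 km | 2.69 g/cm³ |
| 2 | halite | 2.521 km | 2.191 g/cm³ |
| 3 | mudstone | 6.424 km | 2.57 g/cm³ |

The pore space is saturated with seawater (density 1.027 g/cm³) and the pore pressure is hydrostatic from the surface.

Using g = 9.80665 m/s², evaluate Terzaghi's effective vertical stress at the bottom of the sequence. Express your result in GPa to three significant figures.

0.187 GPa

Overburden (lithostatic) stress σ_v:
limestone: 2690 kg/m³ × 9.80665 m/s² × 3768 m = 9.940×10^7 Pa = 99.40 MPa
halite: 2191 kg/m³ × 9.80665 m/s² × 2521 m = 5.417×10^7 Pa = 54.17 MPa
mudstone: 2570 kg/m³ × 9.80665 m/s² × 6424 m = 1.619×10^8 Pa = 161.9 MPa
Total = 99.40 + 54.17 + 161.9 = 315.47 MPa
Pore pressure P_p = 1027 kg/m³ × 9.80665 m/s² × 12713 m = 1.280×10^8 Pa = 128.0 MPa
Effective stress σ' = σ_v − P_p = 315.5 − 128.0 = 187.43 MPa = 0.18743 GPa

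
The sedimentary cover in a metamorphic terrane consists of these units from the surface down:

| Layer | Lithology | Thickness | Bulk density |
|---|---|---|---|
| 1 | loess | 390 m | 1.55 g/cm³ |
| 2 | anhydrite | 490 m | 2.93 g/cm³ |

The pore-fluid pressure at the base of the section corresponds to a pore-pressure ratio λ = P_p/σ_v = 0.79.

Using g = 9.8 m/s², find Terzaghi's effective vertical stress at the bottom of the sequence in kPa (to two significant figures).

Overburden (lithostatic) stress σ_v:
loess: 1550 kg/m³ × 9.8 m/s² × 390 m = 5.924×10^6 Pa = 5.924 MPa
anhydrite: 2930 kg/m³ × 9.8 m/s² × 490 m = 1.407×10^7 Pa = 14.07 MPa
Total = 5.924 + 14.07 = 19.994 MPa
Pore pressure P_p = λ·σ_v = 0.79 × 19.99 MPa = 15.80 MPa
Effective stress σ' = σ_v − P_p = 19.99 − 15.80 = 4.1987 MPa = 4198.7 kPa

4200 kPa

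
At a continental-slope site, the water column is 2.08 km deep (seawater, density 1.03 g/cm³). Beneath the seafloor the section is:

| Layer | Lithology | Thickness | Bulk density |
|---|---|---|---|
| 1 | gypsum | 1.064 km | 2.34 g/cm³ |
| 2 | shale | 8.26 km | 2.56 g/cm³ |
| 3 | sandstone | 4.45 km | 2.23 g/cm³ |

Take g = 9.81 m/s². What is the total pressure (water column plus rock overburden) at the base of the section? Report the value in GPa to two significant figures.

0.35 GPa

seawater: 1030 kg/m³ × 9.81 m/s² × 2080 m = 2.102×10^7 Pa = 0.02102 GPa
gypsum: 2340 kg/m³ × 9.81 m/s² × 1064 m = 2.442×10^7 Pa = 0.02442 GPa
shale: 2560 kg/m³ × 9.81 m/s² × 8260 m = 2.074×10^8 Pa = 0.2074 GPa
sandstone: 2230 kg/m³ × 9.81 m/s² × 4450 m = 9.735×10^7 Pa = 0.09735 GPa
Total = 0.02102 + 0.02442 + 0.2074 + 0.09735 = 0.35023 GPa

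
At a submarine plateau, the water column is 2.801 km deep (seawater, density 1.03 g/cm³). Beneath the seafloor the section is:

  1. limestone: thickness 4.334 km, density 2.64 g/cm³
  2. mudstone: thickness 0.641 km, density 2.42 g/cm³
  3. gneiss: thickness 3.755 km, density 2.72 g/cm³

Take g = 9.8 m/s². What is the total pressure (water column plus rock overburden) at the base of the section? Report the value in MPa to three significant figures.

seawater: 1030 kg/m³ × 9.8 m/s² × 2801 m = 2.827×10^7 Pa = 28.27 MPa
limestone: 2640 kg/m³ × 9.8 m/s² × 4334 m = 1.121×10^8 Pa = 112.1 MPa
mudstone: 2420 kg/m³ × 9.8 m/s² × 641 m = 1.520×10^7 Pa = 15.20 MPa
gneiss: 2720 kg/m³ × 9.8 m/s² × 3755 m = 1.001×10^8 Pa = 100.1 MPa
Total = 28.27 + 112.1 + 15.20 + 100.1 = 255.70 MPa

256 MPa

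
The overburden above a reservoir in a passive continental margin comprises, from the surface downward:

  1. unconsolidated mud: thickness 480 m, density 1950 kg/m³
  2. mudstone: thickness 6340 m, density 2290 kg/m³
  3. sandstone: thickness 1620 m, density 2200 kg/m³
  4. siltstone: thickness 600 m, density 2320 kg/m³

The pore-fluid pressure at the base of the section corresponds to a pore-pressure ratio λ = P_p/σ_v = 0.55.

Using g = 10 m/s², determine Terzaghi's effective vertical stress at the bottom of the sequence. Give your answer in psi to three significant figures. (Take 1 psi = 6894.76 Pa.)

13300 psi

Overburden (lithostatic) stress σ_v:
unconsolidated mud: 1950 kg/m³ × 10 m/s² × 480 m = 9.360×10^6 Pa = 9.360 MPa
mudstone: 2290 kg/m³ × 10 m/s² × 6340 m = 1.452×10^8 Pa = 145.2 MPa
sandstone: 2200 kg/m³ × 10 m/s² × 1620 m = 3.564×10^7 Pa = 35.64 MPa
siltstone: 2320 kg/m³ × 10 m/s² × 600 m = 1.392×10^7 Pa = 13.92 MPa
Total = 9.360 + 145.2 + 35.64 + 13.92 = 204.11 MPa
Pore pressure P_p = λ·σ_v = 0.55 × 204.1 MPa = 112.3 MPa
Effective stress σ' = σ_v − P_p = 204.1 − 112.3 = 91.848 MPa = 13321 psi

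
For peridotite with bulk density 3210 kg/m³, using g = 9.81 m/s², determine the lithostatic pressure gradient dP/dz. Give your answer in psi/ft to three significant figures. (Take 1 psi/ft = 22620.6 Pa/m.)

1.39 psi/ft

dP/dz = ρg = 3210 kg/m³ × 9.81 m/s² = 31490 Pa/m
= 31490 Pa/m × (1 psi/ft / 22621 Pa/m) = 1.3921 psi/ft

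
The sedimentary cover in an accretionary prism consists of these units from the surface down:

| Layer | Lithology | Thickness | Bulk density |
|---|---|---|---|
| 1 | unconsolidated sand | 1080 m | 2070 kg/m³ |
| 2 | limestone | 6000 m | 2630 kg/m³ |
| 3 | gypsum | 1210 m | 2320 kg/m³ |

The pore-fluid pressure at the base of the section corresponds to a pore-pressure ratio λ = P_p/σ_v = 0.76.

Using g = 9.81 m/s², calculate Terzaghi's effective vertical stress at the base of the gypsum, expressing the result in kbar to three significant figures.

Overburden (lithostatic) stress σ_v:
unconsolidated sand: 2070 kg/m³ × 9.81 m/s² × 1080 m = 2.193×10^7 Pa = 21.93 MPa
limestone: 2630 kg/m³ × 9.81 m/s² × 6000 m = 1.548×10^8 Pa = 154.8 MPa
gypsum: 2320 kg/m³ × 9.81 m/s² × 1210 m = 2.754×10^7 Pa = 27.54 MPa
Total = 21.93 + 154.8 + 27.54 = 204.27 MPa
Pore pressure P_p = λ·σ_v = 0.76 × 204.3 MPa = 155.2 MPa
Effective stress σ' = σ_v − P_p = 204.3 − 155.2 = 49.025 MPa = 0.49025 kbar

0.490 kbar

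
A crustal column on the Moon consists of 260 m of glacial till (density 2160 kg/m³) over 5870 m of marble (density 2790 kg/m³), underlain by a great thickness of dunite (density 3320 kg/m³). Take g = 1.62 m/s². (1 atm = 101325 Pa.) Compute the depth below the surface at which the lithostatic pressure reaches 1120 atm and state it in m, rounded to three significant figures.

Pressure at base of upper layers: 2160×1.62×260 + 2790×1.62×5870 = 2.744×10^7 Pa = 270.8 atm
Remaining pressure to be supplied by dunite: 1.135×10^8 − 2.744×10^7 = 8.604×10^7 Pa
Additional depth in dunite = 8.604×10^7 Pa / (3320 kg/m³ × 1.62 m/s²) = 15998 m
Total depth = 6130 m + 15998 m = 22128 m

22100 m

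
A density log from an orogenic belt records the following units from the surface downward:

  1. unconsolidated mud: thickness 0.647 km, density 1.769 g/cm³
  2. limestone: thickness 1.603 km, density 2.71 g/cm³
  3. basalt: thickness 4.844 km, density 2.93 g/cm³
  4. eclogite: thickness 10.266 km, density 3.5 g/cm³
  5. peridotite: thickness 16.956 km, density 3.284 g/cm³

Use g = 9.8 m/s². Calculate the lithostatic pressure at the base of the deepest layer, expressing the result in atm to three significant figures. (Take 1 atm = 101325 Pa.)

10800 atm

unconsolidated mud: 1769 kg/m³ × 9.8 m/s² × 647 m = 1.122×10^7 Pa = 110.7 atm
limestone: 2710 kg/m³ × 9.8 m/s² × 1603 m = 4.257×10^7 Pa = 420.2 atm
basalt: 2930 kg/m³ × 9.8 m/s² × 4844 m = 1.391×10^8 Pa = 1373 atm
eclogite: 3500 kg/m³ × 9.8 m/s² × 10266 m = 3.521×10^8 Pa = 3475 atm
peridotite: 3284 kg/m³ × 9.8 m/s² × 16956 m = 5.457×10^8 Pa = 5386 atm
Total = 110.7 + 420.2 + 1373 + 3475 + 5386 = 10764 atm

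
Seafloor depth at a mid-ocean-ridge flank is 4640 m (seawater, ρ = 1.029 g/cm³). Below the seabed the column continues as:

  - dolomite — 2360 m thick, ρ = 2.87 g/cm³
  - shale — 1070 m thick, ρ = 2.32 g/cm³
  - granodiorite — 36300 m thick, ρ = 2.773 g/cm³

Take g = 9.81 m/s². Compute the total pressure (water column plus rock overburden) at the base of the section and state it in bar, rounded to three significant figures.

11300 bar

seawater: 1029 kg/m³ × 9.81 m/s² × 4640 m = 4.684×10^7 Pa = 468.4 bar
dolomite: 2870 kg/m³ × 9.81 m/s² × 2360 m = 6.645×10^7 Pa = 664.5 bar
shale: 2320 kg/m³ × 9.81 m/s² × 1070 m = 2.435×10^7 Pa = 243.5 bar
granodiorite: 2773 kg/m³ × 9.81 m/s² × 36300 m = 9.875×10^8 Pa = 9875 bar
Total = 468.4 + 664.5 + 243.5 + 9875 = 11251 bar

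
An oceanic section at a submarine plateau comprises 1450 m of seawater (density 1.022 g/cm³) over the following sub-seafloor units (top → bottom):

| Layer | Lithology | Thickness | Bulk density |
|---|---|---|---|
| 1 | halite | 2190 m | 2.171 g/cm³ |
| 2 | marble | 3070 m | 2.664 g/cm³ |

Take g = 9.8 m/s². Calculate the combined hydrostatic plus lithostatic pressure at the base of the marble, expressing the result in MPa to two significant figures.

140 MPa

seawater: 1022 kg/m³ × 9.8 m/s² × 1450 m = 1.452×10^7 Pa = 14.52 MPa
halite: 2171 kg/m³ × 9.8 m/s² × 2190 m = 4.659×10^7 Pa = 46.59 MPa
marble: 2664 kg/m³ × 9.8 m/s² × 3070 m = 8.015×10^7 Pa = 80.15 MPa
Total = 14.52 + 46.59 + 80.15 = 141.27 MPa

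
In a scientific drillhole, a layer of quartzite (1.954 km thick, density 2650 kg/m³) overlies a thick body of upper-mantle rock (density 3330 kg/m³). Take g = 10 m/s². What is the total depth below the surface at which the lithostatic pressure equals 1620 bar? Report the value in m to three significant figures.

5260 m

Pressure at base of upper layers: 2650×10×1954 = 5.178×10^7 Pa = 517.8 bar
Remaining pressure to be supplied by upper-mantle rock: 1.620×10^8 − 5.178×10^7 = 1.102×10^8 Pa
Additional depth in upper-mantle rock = 1.102×10^8 Pa / (3330 kg/m³ × 10 m/s²) = 3309.9 m
Total depth = 1954 m + 3309.9 m = 5263.9 m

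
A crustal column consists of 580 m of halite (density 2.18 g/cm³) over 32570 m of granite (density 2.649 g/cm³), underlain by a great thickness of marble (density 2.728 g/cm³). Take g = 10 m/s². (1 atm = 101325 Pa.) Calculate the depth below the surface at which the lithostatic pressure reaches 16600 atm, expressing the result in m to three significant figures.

Pressure at base of upper layers: 2180×10×580 + 2649×10×32570 = 8.754×10^8 Pa = 8640 atm
Remaining pressure to be supplied by marble: 1.682×10^9 − 8.754×10^8 = 8.066×10^8 Pa
Additional depth in marble = 8.066×10^8 Pa / (2728 kg/m³ × 10 m/s²) = 29566 m
Total depth = 33150 m + 29566 m = 62716 m

62700 m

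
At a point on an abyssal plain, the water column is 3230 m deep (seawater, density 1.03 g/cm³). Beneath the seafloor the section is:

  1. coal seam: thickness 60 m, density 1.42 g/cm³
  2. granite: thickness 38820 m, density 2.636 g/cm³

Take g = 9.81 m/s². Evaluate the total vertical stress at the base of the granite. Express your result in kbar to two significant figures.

seawater: 1030 kg/m³ × 9.81 m/s² × 3230 m = 3.264×10^7 Pa = 0.3264 kbar
coal seam: 1420 kg/m³ × 9.81 m/s² × 60 m = 8.358×10^5 Pa = 8.358×10^-3 kbar
granite: 2636 kg/m³ × 9.81 m/s² × 38820 m = 1.004×10^9 Pa = 10.04 kbar
Total = 0.3264 + 8.358×10^-3 + 10.04 = 10.373 kbar

10 kbar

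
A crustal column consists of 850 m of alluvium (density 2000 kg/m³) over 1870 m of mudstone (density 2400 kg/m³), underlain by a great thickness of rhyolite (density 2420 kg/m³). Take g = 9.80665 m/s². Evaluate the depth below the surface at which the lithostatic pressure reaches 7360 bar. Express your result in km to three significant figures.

Pressure at base of upper layers: 2000×9.80665×850 + 2400×9.80665×1870 = 6.068×10^7 Pa = 606.8 bar
Remaining pressure to be supplied by rhyolite: 7.360×10^8 − 6.068×10^7 = 6.753×10^8 Pa
Additional depth in rhyolite = 6.753×10^8 Pa / (2420 kg/m³ × 9.80665 m/s²) = 28456 m
Total depth = 2720 m + 28456 m = 31176 m
= 31.176 km

31.2 km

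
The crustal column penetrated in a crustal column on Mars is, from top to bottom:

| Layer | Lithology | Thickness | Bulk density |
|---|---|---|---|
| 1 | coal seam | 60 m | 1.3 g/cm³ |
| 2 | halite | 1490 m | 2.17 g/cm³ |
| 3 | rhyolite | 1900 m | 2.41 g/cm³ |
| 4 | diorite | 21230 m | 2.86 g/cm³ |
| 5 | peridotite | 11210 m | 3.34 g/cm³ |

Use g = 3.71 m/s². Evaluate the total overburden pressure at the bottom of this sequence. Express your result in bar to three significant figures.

coal seam: 1300 kg/m³ × 3.71 m/s² × 60 m = 2.894×10^5 Pa = 2.894 bar
halite: 2170 kg/m³ × 3.71 m/s² × 1490 m = 1.200×10^7 Pa = 120.0 bar
rhyolite: 2410 kg/m³ × 3.71 m/s² × 1900 m = 1.699×10^7 Pa = 169.9 bar
diorite: 2860 kg/m³ × 3.71 m/s² × 21230 m = 2.253×10^8 Pa = 2253 bar
peridotite: 3340 kg/m³ × 3.71 m/s² × 11210 m = 1.389×10^8 Pa = 1389 bar
Total = 2.894 + 120.0 + 169.9 + 2253 + 1389 = 3934.4 bar

3930 bar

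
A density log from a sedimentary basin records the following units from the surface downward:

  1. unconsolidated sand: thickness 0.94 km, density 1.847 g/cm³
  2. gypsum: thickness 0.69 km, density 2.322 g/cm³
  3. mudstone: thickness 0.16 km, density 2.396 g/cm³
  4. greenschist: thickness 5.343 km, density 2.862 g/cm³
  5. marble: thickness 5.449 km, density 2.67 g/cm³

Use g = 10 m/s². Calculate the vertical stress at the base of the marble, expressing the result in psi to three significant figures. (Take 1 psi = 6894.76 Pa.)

48700 psi

unconsolidated sand: 1847 kg/m³ × 10 m/s² × 940 m = 1.736×10^7 Pa = 2518 psi
gypsum: 2322 kg/m³ × 10 m/s² × 690 m = 1.602×10^7 Pa = 2324 psi
mudstone: 2396 kg/m³ × 10 m/s² × 160 m = 3.834×10^6 Pa = 556.0 psi
greenschist: 2862 kg/m³ × 10 m/s² × 5343 m = 1.529×10^8 Pa = 22179 psi
marble: 2670 kg/m³ × 10 m/s² × 5449 m = 1.455×10^8 Pa = 21101 psi
Total = 2518 + 2324 + 556.0 + 22179 + 21101 = 48678 psi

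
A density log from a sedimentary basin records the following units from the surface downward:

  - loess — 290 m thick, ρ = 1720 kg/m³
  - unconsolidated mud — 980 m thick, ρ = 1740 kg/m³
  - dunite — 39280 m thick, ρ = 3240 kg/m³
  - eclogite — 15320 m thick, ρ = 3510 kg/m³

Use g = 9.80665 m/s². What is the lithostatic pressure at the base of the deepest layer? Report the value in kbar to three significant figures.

18.0 kbar

loess: 1720 kg/m³ × 9.80665 m/s² × 290 m = 4.892×10^6 Pa = 0.04892 kbar
unconsolidated mud: 1740 kg/m³ × 9.80665 m/s² × 980 m = 1.672×10^7 Pa = 0.1672 kbar
dunite: 3240 kg/m³ × 9.80665 m/s² × 39280 m = 1.248×10^9 Pa = 12.48 kbar
eclogite: 3510 kg/m³ × 9.80665 m/s² × 15320 m = 5.273×10^8 Pa = 5.273 kbar
Total = 0.04892 + 0.1672 + 12.48 + 5.273 = 17.970 kbar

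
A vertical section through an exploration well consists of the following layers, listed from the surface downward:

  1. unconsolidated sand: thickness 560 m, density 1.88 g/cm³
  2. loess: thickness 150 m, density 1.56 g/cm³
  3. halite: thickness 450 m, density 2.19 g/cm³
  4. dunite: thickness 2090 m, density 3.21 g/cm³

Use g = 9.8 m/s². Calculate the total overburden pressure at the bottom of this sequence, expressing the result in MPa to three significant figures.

unconsolidated sand: 1880 kg/m³ × 9.8 m/s² × 560 m = 1.032×10^7 Pa = 10.32 MPa
loess: 1560 kg/m³ × 9.8 m/s² × 150 m = 2.293×10^6 Pa = 2.293 MPa
halite: 2190 kg/m³ × 9.8 m/s² × 450 m = 9.658×10^6 Pa = 9.658 MPa
dunite: 3210 kg/m³ × 9.8 m/s² × 2090 m = 6.575×10^7 Pa = 65.75 MPa
Total = 10.32 + 2.293 + 9.658 + 65.75 = 88.016 MPa

88.0 MPa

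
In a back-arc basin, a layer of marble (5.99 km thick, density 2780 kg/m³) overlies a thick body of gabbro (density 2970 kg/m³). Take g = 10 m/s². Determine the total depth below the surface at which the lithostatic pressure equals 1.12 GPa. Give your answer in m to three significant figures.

Pressure at base of upper layers: 2780×10×5990 = 1.665×10^8 Pa = 0.1665 GPa
Remaining pressure to be supplied by gabbro: 1.120×10^9 − 1.665×10^8 = 9.535×10^8 Pa
Additional depth in gabbro = 9.535×10^8 Pa / (2970 kg/m³ × 10 m/s²) = 32104 m
Total depth = 5990 m + 32104 m = 38094 m

38100 m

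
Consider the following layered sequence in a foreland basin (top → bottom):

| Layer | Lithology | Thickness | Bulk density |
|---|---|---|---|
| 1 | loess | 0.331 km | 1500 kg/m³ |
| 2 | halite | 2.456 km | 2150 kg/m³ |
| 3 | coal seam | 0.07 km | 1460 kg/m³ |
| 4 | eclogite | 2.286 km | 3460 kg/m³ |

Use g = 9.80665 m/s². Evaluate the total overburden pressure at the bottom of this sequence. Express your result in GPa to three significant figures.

loess: 1500 kg/m³ × 9.80665 m/s² × 331 m = 4.869×10^6 Pa = 4.869×10^-3 GPa
halite: 2150 kg/m³ × 9.80665 m/s² × 2456 m = 5.178×10^7 Pa = 0.05178 GPa
coal seam: 1460 kg/m³ × 9.80665 m/s² × 70 m = 1.002×10^6 Pa = 1.002×10^-3 GPa
eclogite: 3460 kg/m³ × 9.80665 m/s² × 2286 m = 7.757×10^7 Pa = 0.07757 GPa
Total = 4.869×10^-3 + 0.05178 + 1.002×10^-3 + 0.07757 = 0.13522 GPa

0.135 GPa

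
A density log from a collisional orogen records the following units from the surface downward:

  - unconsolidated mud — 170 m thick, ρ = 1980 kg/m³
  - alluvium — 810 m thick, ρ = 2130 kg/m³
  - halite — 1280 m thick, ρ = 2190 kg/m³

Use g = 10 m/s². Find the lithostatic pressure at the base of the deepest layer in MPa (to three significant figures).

unconsolidated mud: 1980 kg/m³ × 10 m/s² × 170 m = 3.366×10^6 Pa = 3.366 MPa
alluvium: 2130 kg/m³ × 10 m/s² × 810 m = 1.725×10^7 Pa = 17.25 MPa
halite: 2190 kg/m³ × 10 m/s² × 1280 m = 2.803×10^7 Pa = 28.03 MPa
Total = 3.366 + 17.25 + 28.03 = 48.651 MPa

48.7 MPa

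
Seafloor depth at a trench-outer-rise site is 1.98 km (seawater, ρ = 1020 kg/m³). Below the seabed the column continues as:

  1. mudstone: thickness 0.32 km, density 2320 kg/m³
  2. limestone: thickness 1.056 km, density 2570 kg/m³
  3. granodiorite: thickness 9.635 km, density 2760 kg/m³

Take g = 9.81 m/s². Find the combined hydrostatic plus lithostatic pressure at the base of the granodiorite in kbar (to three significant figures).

3.15 kbar

seawater: 1020 kg/m³ × 9.81 m/s² × 1980 m = 1.981×10^7 Pa = 0.1981 kbar
mudstone: 2320 kg/m³ × 9.81 m/s² × 320 m = 7.283×10^6 Pa = 0.07283 kbar
limestone: 2570 kg/m³ × 9.81 m/s² × 1056 m = 2.662×10^7 Pa = 0.2662 kbar
granodiorite: 2760 kg/m³ × 9.81 m/s² × 9635 m = 2.609×10^8 Pa = 2.609 kbar
Total = 0.1981 + 0.07283 + 0.2662 + 2.609 = 3.1459 kbar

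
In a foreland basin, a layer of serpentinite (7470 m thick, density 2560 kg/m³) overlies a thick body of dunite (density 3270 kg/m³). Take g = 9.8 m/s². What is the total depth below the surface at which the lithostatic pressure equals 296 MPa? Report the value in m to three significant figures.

Pressure at base of upper layers: 2560×9.8×7470 = 1.874×10^8 Pa = 187.4 MPa
Remaining pressure to be supplied by dunite: 2.960×10^8 − 1.874×10^8 = 1.086×10^8 Pa
Additional depth in dunite = 1.086×10^8 Pa / (3270 kg/m³ × 9.8 m/s²) = 3388.6 m
Total depth = 7470 m + 3388.6 m = 10859 m

10900 m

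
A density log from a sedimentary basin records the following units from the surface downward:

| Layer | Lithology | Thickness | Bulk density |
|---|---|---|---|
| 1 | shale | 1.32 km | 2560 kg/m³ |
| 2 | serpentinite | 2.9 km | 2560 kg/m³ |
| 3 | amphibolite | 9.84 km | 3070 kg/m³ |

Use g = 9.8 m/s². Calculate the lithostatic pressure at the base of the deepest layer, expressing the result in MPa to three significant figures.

402 MPa

shale: 2560 kg/m³ × 9.8 m/s² × 1320 m = 3.312×10^7 Pa = 33.12 MPa
serpentinite: 2560 kg/m³ × 9.8 m/s² × 2900 m = 7.276×10^7 Pa = 72.76 MPa
amphibolite: 3070 kg/m³ × 9.8 m/s² × 9840 m = 2.960×10^8 Pa = 296.0 MPa
Total = 33.12 + 72.76 + 296.0 = 401.92 MPa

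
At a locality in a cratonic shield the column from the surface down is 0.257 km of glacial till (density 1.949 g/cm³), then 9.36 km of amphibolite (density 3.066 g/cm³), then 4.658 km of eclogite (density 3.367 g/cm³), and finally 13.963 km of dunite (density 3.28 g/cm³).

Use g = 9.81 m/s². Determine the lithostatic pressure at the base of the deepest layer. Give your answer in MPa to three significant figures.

890 MPa

glacial till: 1949 kg/m³ × 9.81 m/s² × 257 m = 4.914×10^6 Pa = 4.914 MPa
amphibolite: 3066 kg/m³ × 9.81 m/s² × 9360 m = 2.815×10^8 Pa = 281.5 MPa
eclogite: 3367 kg/m³ × 9.81 m/s² × 4658 m = 1.539×10^8 Pa = 153.9 MPa
dunite: 3280 kg/m³ × 9.81 m/s² × 13963 m = 4.493×10^8 Pa = 449.3 MPa
Total = 4.914 + 281.5 + 153.9 + 449.3 = 889.58 MPa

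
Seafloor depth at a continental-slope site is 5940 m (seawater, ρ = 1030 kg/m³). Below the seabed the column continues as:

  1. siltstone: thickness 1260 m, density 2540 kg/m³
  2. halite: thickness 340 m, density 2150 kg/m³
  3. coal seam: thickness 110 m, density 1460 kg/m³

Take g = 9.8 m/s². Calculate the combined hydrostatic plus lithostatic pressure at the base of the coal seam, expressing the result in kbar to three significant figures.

1.00 kbar

seawater: 1030 kg/m³ × 9.8 m/s² × 5940 m = 5.996×10^7 Pa = 0.5996 kbar
siltstone: 2540 kg/m³ × 9.8 m/s² × 1260 m = 3.136×10^7 Pa = 0.3136 kbar
halite: 2150 kg/m³ × 9.8 m/s² × 340 m = 7.164×10^6 Pa = 0.07164 kbar
coal seam: 1460 kg/m³ × 9.8 m/s² × 110 m = 1.574×10^6 Pa = 0.01574 kbar
Total = 0.5996 + 0.3136 + 0.07164 + 0.01574 = 1.0006 kbar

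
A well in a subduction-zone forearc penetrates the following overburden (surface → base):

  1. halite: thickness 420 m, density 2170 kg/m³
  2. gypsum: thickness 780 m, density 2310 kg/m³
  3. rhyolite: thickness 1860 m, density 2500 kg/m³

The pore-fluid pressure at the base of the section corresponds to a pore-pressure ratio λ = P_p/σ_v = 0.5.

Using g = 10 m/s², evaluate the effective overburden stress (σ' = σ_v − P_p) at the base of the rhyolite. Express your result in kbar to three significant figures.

Overburden (lithostatic) stress σ_v:
halite: 2170 kg/m³ × 10 m/s² × 420 m = 9.114×10^6 Pa = 9.114 MPa
gypsum: 2310 kg/m³ × 10 m/s² × 780 m = 1.802×10^7 Pa = 18.02 MPa
rhyolite: 2500 kg/m³ × 10 m/s² × 1860 m = 4.650×10^7 Pa = 46.50 MPa
Total = 9.114 + 18.02 + 46.50 = 73.632 MPa
Pore pressure P_p = λ·σ_v = 0.5 × 73.63 MPa = 36.82 MPa
Effective stress σ' = σ_v − P_p = 73.63 − 36.82 = 36.816 MPa = 0.36816 kbar

0.368 kbar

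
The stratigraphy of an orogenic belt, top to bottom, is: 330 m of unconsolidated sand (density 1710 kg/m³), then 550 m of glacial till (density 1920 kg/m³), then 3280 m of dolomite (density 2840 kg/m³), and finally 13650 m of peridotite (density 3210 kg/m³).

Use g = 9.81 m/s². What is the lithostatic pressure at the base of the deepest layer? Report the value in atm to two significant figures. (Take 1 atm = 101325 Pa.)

5300 atm

unconsolidated sand: 1710 kg/m³ × 9.81 m/s² × 330 m = 5.536×10^6 Pa = 54.63 atm
glacial till: 1920 kg/m³ × 9.81 m/s² × 550 m = 1.036×10^7 Pa = 102.2 atm
dolomite: 2840 kg/m³ × 9.81 m/s² × 3280 m = 9.138×10^7 Pa = 901.9 atm
peridotite: 3210 kg/m³ × 9.81 m/s² × 13650 m = 4.298×10^8 Pa = 4242 atm
Total = 54.63 + 102.2 + 901.9 + 4242 = 5300.9 atm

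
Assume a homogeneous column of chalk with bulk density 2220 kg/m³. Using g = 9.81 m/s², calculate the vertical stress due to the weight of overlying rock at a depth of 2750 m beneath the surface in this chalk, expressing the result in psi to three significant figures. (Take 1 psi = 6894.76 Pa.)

8690 psi

chalk: 2220 kg/m³ × 9.81 m/s² × 2750 m = 5.989×10^7 Pa = 8686 psi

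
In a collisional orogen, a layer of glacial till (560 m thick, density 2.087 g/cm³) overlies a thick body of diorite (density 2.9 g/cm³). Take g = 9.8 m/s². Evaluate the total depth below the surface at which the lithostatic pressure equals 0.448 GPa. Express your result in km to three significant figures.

15.9 km

Pressure at base of upper layers: 2087×9.8×560 = 1.145×10^7 Pa = 0.01145 GPa
Remaining pressure to be supplied by diorite: 4.480×10^8 − 1.145×10^7 = 4.365×10^8 Pa
Additional depth in diorite = 4.365×10^8 Pa / (2900 kg/m³ × 9.8 m/s²) = 15361 m
Total depth = 560 m + 15361 m = 15921 m
= 15.921 km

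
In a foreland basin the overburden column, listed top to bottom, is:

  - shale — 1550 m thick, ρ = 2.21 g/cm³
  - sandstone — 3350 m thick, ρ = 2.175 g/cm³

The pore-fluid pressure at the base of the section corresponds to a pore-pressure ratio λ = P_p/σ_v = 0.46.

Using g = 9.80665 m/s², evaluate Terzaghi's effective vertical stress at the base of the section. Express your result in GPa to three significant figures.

0.0567 GPa

Overburden (lithostatic) stress σ_v:
shale: 2210 kg/m³ × 9.80665 m/s² × 1550 m = 3.359×10^7 Pa = 33.59 MPa
sandstone: 2175 kg/m³ × 9.80665 m/s² × 3350 m = 7.145×10^7 Pa = 71.45 MPa
Total = 33.59 + 71.45 = 105.05 MPa
Pore pressure P_p = λ·σ_v = 0.46 × 105.0 MPa = 48.32 MPa
Effective stress σ' = σ_v − P_p = 105.0 − 48.32 = 56.725 MPa = 0.056725 GPa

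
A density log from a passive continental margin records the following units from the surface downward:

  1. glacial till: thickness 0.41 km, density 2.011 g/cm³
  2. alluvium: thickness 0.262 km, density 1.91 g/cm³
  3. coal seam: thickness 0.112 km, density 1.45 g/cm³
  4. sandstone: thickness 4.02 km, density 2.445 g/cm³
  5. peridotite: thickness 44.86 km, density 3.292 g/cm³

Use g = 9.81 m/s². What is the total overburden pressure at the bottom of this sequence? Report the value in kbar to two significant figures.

glacial till: 2011 kg/m³ × 9.81 m/s² × 410 m = 8.088×10^6 Pa = 0.08088 kbar
alluvium: 1910 kg/m³ × 9.81 m/s² × 262 m = 4.909×10^6 Pa = 0.04909 kbar
coal seam: 1450 kg/m³ × 9.81 m/s² × 112 m = 1.593×10^6 Pa = 0.01593 kbar
sandstone: 2445 kg/m³ × 9.81 m/s² × 4020 m = 9.642×10^7 Pa = 0.9642 kbar
peridotite: 3292 kg/m³ × 9.81 m/s² × 44860 m = 1.449×10^9 Pa = 14.49 kbar
Total = 0.08088 + 0.04909 + 0.01593 + 0.9642 + 14.49 = 15.597 kbar

16 kbar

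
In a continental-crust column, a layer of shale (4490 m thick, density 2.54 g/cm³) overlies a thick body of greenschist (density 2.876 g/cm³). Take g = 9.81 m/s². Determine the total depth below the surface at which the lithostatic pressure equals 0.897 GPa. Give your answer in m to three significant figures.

Pressure at base of upper layers: 2540×9.81×4490 = 1.119×10^8 Pa = 0.1119 GPa
Remaining pressure to be supplied by greenschist: 8.970×10^8 − 1.119×10^8 = 7.851×10^8 Pa
Additional depth in greenschist = 7.851×10^8 Pa / (2876 kg/m³ × 9.81 m/s²) = 27828 m
Total depth = 4490 m + 27828 m = 32318 m

32300 m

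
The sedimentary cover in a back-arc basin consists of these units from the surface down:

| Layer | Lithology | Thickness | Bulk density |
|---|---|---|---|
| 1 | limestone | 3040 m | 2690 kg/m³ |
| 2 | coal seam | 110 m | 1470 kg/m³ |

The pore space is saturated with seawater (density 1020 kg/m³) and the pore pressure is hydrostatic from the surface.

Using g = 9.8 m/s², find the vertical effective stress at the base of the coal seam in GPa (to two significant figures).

0.050 GPa

Overburden (lithostatic) stress σ_v:
limestone: 2690 kg/m³ × 9.8 m/s² × 3040 m = 8.014×10^7 Pa = 80.14 MPa
coal seam: 1470 kg/m³ × 9.8 m/s² × 110 m = 1.585×10^6 Pa = 1.585 MPa
Total = 80.14 + 1.585 = 81.725 MPa
Pore pressure P_p = 1020 kg/m³ × 9.8 m/s² × 3150 m = 3.149×10^7 Pa = 31.49 MPa
Effective stress σ' = σ_v − P_p = 81.73 − 31.49 = 50.238 MPa = 0.050238 GPa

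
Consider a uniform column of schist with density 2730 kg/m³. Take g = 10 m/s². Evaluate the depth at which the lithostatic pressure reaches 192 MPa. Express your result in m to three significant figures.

7030 m

h = P/(ρg) = 192 MPa / (2730 kg/m³ × 10 m/s²) = 1.920×10^8 Pa / 27300 Pa/m = 7033.0 m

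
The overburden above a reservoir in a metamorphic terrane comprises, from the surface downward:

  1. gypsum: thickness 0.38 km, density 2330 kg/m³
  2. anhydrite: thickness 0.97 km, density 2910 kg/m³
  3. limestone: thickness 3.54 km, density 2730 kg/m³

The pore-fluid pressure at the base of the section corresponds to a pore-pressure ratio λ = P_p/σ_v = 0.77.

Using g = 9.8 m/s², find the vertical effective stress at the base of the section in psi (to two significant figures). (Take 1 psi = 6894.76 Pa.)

Overburden (lithostatic) stress σ_v:
gypsum: 2330 kg/m³ × 9.8 m/s² × 380 m = 8.677×10^6 Pa = 8.677 MPa
anhydrite: 2910 kg/m³ × 9.8 m/s² × 970 m = 2.766×10^7 Pa = 27.66 MPa
limestone: 2730 kg/m³ × 9.8 m/s² × 3540 m = 9.471×10^7 Pa = 94.71 MPa
Total = 8.677 + 27.66 + 94.71 = 131.05 MPa
Pore pressure P_p = λ·σ_v = 0.77 × 131.0 MPa = 100.9 MPa
Effective stress σ' = σ_v − P_p = 131.0 − 100.9 = 30.141 MPa = 4371.6 psi

4400 psi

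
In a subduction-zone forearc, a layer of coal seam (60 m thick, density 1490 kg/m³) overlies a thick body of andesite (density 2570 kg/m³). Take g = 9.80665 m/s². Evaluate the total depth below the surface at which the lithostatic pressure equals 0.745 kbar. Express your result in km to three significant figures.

2.98 km

Pressure at base of upper layers: 1490×9.80665×60 = 8.767×10^5 Pa = 8.767×10^-3 kbar
Remaining pressure to be supplied by andesite: 7.450×10^7 − 8.767×10^5 = 7.362×10^7 Pa
Additional depth in andesite = 7.362×10^7 Pa / (2570 kg/m³ × 9.80665 m/s²) = 2921.2 m
Total depth = 60 m + 2921.2 m = 2981.2 m
= 2.9812 km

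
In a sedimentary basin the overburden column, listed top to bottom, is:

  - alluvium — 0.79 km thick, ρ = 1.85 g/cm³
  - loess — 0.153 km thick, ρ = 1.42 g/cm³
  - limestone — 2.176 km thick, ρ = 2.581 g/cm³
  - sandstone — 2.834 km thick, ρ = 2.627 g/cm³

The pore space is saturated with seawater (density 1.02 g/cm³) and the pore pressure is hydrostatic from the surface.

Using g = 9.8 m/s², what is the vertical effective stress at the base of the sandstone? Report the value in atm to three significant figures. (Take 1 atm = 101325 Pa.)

838 atm

Overburden (lithostatic) stress σ_v:
alluvium: 1850 kg/m³ × 9.8 m/s² × 790 m = 1.432×10^7 Pa = 14.32 MPa
loess: 1420 kg/m³ × 9.8 m/s² × 153 m = 2.129×10^6 Pa = 2.129 MPa
limestone: 2581 kg/m³ × 9.8 m/s² × 2176 m = 5.504×10^7 Pa = 55.04 MPa
sandstone: 2627 kg/m³ × 9.8 m/s² × 2834 m = 7.296×10^7 Pa = 72.96 MPa
Total = 14.32 + 2.129 + 55.04 + 72.96 = 144.45 MPa
Pore pressure P_p = 1020 kg/m³ × 9.8 m/s² × 5953 m = 5.951×10^7 Pa = 59.51 MPa
Effective stress σ' = σ_v − P_p = 144.5 − 59.51 = 84.945 MPa = 838.34 atm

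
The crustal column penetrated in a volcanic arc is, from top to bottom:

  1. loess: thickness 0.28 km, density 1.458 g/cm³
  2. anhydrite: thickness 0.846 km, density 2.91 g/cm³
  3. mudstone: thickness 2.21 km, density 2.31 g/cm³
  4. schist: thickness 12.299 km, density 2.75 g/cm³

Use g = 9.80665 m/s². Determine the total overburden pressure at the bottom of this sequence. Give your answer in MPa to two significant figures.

loess: 1458 kg/m³ × 9.80665 m/s² × 280 m = 4.003×10^6 Pa = 4.003 MPa
anhydrite: 2910 kg/m³ × 9.80665 m/s² × 846 m = 2.414×10^7 Pa = 24.14 MPa
mudstone: 2310 kg/m³ × 9.80665 m/s² × 2210 m = 5.006×10^7 Pa = 50.06 MPa
schist: 2750 kg/m³ × 9.80665 m/s² × 12299 m = 3.317×10^8 Pa = 331.7 MPa
Total = 4.003 + 24.14 + 50.06 + 331.7 = 409.89 MPa

410 MPa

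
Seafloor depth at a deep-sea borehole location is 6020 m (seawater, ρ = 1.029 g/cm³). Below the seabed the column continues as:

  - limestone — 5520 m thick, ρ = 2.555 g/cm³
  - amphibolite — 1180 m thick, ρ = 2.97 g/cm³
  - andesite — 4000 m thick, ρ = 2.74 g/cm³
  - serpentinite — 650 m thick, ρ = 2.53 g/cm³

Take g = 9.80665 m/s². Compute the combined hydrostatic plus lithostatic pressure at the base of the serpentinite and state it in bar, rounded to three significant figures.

seawater: 1029 kg/m³ × 9.80665 m/s² × 6020 m = 6.075×10^7 Pa = 607.5 bar
limestone: 2555 kg/m³ × 9.80665 m/s² × 5520 m = 1.383×10^8 Pa = 1383 bar
amphibolite: 2970 kg/m³ × 9.80665 m/s² × 1180 m = 3.437×10^7 Pa = 343.7 bar
andesite: 2740 kg/m³ × 9.80665 m/s² × 4000 m = 1.075×10^8 Pa = 1075 bar
serpentinite: 2530 kg/m³ × 9.80665 m/s² × 650 m = 1.613×10^7 Pa = 161.3 bar
Total = 607.5 + 1383 + 343.7 + 1075 + 161.3 = 3570.3 bar

3570 bar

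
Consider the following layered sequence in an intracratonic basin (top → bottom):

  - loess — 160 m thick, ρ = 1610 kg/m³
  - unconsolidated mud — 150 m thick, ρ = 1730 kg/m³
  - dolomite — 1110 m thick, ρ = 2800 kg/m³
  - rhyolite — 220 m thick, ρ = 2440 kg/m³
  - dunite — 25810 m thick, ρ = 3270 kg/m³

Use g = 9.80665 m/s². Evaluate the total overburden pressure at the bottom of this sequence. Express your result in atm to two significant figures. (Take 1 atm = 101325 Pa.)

loess: 1610 kg/m³ × 9.80665 m/s² × 160 m = 2.526×10^6 Pa = 24.93 atm
unconsolidated mud: 1730 kg/m³ × 9.80665 m/s² × 150 m = 2.545×10^6 Pa = 25.12 atm
dolomite: 2800 kg/m³ × 9.80665 m/s² × 1110 m = 3.048×10^7 Pa = 300.8 atm
rhyolite: 2440 kg/m³ × 9.80665 m/s² × 220 m = 5.264×10^6 Pa = 51.95 atm
dunite: 3270 kg/m³ × 9.80665 m/s² × 25810 m = 8.277×10^8 Pa = 8168 atm
Total = 24.93 + 25.12 + 300.8 + 51.95 + 8168 = 8571.3 atm

8600 atm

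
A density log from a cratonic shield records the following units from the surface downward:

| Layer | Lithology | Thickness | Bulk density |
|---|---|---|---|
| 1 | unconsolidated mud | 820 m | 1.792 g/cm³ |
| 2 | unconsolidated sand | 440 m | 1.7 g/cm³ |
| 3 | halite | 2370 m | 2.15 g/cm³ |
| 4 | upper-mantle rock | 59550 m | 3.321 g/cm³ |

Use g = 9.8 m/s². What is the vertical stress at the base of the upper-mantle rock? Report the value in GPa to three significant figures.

2.01 GPa

unconsolidated mud: 1792 kg/m³ × 9.8 m/s² × 820 m = 1.440×10^7 Pa = 0.01440 GPa
unconsolidated sand: 1700 kg/m³ × 9.8 m/s² × 440 m = 7.330×10^6 Pa = 7.330×10^-3 GPa
halite: 2150 kg/m³ × 9.8 m/s² × 2370 m = 4.994×10^7 Pa = 0.04994 GPa
upper-mantle rock: 3321 kg/m³ × 9.8 m/s² × 59550 m = 1.938×10^9 Pa = 1.938 GPa
Total = 0.01440 + 7.330×10^-3 + 0.04994 + 1.938 = 2.0098 GPa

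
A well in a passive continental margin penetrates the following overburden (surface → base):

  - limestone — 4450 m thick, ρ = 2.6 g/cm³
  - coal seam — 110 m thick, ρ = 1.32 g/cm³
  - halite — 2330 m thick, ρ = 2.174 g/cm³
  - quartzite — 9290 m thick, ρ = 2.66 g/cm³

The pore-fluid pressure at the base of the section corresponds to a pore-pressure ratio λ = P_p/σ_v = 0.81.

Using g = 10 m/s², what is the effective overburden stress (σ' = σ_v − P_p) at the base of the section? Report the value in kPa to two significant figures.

Overburden (lithostatic) stress σ_v:
limestone: 2600 kg/m³ × 10 m/s² × 4450 m = 1.157×10^8 Pa = 115.7 MPa
coal seam: 1320 kg/m³ × 10 m/s² × 110 m = 1.452×10^6 Pa = 1.452 MPa
halite: 2174 kg/m³ × 10 m/s² × 2330 m = 5.065×10^7 Pa = 50.65 MPa
quartzite: 2660 kg/m³ × 10 m/s² × 9290 m = 2.471×10^8 Pa = 247.1 MPa
Total = 115.7 + 1.452 + 50.65 + 247.1 = 414.92 MPa
Pore pressure P_p = λ·σ_v = 0.81 × 414.9 MPa = 336.1 MPa
Effective stress σ' = σ_v − P_p = 414.9 − 336.1 = 78.835 MPa = 78835 kPa

79000 kPa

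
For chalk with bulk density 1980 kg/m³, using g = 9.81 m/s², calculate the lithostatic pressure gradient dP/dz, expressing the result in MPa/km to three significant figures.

dP/dz = ρg = 1980 kg/m³ × 9.81 m/s² = 19424 Pa/m
= 19424 Pa/m × (1 MPa/km / 1000.0 Pa/m) = 19.424 MPa/km

19.4 MPa/km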